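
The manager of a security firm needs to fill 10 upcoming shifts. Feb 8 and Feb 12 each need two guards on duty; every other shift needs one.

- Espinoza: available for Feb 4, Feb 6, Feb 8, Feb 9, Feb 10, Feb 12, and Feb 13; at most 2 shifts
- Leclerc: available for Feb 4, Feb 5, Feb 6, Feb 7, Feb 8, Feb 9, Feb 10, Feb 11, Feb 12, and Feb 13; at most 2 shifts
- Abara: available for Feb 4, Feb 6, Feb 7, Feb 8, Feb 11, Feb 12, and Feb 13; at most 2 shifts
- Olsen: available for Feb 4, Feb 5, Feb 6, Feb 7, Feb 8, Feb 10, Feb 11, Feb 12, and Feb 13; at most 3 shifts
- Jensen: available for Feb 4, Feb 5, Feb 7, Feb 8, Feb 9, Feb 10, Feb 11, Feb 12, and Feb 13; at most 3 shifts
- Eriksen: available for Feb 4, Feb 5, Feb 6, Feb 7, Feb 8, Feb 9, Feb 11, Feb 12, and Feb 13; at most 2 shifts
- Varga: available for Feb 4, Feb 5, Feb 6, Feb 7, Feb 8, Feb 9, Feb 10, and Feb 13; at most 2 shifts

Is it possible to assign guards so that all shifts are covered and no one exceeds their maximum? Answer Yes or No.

One valid schedule: Feb 4→Olsen, Feb 5→Leclerc, Feb 6→Abara, Feb 7→Abara, Feb 8→Jensen+Eriksen, Feb 9→Espinoza, Feb 10→Espinoza, Feb 11→Leclerc, Feb 12→Olsen+Jensen, Feb 13→Olsen.
Loads: Espinoza 2/2, Leclerc 2/2, Abara 2/2, Olsen 3/3, Jensen 2/3, Eriksen 1/2, Varga 0/2 — all within limits.

Yes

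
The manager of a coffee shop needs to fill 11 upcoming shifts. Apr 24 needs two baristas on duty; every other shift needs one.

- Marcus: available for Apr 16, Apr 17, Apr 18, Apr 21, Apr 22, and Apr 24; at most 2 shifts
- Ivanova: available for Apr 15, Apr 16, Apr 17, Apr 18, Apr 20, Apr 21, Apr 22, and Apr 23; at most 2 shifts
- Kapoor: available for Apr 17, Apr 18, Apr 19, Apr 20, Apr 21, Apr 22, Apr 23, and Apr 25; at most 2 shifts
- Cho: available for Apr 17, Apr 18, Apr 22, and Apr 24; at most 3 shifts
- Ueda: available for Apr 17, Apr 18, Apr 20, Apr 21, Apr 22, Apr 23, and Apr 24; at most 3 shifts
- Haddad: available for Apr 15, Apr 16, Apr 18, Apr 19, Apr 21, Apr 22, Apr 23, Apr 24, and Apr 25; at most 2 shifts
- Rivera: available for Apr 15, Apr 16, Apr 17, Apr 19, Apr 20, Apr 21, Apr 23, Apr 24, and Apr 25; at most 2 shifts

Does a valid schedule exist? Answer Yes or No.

Yes

One valid schedule: Apr 15→Ivanova, Apr 16→Marcus, Apr 17→Marcus, Apr 18→Cho, Apr 19→Kapoor, Apr 20→Ivanova, Apr 21→Ueda, Apr 22→Cho, Apr 23→Ueda, Apr 24→Cho+Ueda, Apr 25→Kapoor.
Loads: Marcus 2/2, Ivanova 2/2, Kapoor 2/2, Cho 3/3, Ueda 3/3, Haddad 0/2, Rivera 0/2 — all within limits.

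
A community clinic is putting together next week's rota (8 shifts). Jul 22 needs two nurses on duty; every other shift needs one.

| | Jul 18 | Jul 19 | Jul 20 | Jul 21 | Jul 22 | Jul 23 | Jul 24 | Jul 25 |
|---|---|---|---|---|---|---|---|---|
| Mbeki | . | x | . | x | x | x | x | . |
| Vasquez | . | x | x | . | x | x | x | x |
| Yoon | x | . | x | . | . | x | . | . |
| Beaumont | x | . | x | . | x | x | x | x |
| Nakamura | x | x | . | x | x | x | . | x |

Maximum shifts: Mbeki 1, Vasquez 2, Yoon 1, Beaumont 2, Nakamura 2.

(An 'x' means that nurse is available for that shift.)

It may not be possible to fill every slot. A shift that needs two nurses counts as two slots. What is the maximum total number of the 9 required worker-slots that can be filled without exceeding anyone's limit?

8

Total capacity across all nurses is 1+2+1+2+2 = 8, and 9 slots are needed, so at most 8 can be filled.
An assignment achieving 8: Jul 18→Yoon, Jul 19→Vasquez, Jul 20→Vasquez, Jul 21→Mbeki, Jul 22→Nakamura, Jul 23→Nakamura, Jul 24→Beaumont, Jul 25→Beaumont.
Loads: Mbeki 1/1, Vasquez 2/2, Yoon 1/1, Beaumont 2/2, Nakamura 2/2.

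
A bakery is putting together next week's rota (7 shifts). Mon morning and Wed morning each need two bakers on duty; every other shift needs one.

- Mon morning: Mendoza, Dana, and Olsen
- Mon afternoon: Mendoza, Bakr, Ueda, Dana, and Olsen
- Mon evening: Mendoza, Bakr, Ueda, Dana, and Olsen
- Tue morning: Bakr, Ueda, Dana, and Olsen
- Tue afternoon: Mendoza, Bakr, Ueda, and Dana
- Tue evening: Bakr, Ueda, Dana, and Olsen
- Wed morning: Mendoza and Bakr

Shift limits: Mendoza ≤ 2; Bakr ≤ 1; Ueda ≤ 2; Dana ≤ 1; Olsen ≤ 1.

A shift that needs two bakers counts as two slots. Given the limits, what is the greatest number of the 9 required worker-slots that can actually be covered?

Total capacity across all bakers is 2+1+2+1+1 = 7, and 9 slots are needed, so at most 7 can be filled.
An assignment achieving 7: Mon morning→Mendoza+Dana, Tue morning→Ueda, Tue afternoon→Ueda, Tue evening→Olsen, Wed morning→Mendoza+Bakr.
Loads: Mendoza 2/2, Bakr 1/1, Ueda 2/2, Dana 1/1, Olsen 1/1.

7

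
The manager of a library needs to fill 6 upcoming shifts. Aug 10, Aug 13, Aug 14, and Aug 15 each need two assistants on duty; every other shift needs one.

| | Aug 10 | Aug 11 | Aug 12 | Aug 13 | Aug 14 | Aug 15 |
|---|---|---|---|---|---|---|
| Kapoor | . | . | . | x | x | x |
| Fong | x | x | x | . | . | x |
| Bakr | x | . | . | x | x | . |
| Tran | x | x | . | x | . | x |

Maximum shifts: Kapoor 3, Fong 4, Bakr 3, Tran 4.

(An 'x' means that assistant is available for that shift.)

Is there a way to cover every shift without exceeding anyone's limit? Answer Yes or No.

Aug 12 can only be covered by Fong, so that assignment is forced.
Aug 14 can only be covered by Kapoor and Bakr, so that assignment is forced.
One valid schedule: Aug 10→Fong+Bakr, Aug 11→Fong, Aug 12→Fong, Aug 13→Kapoor+Bakr, Aug 14→Kapoor+Bakr, Aug 15→Kapoor+Fong.
Loads: Kapoor 3/3, Fong 4/4, Bakr 3/3, Tran 0/4 — all within limits.

Yes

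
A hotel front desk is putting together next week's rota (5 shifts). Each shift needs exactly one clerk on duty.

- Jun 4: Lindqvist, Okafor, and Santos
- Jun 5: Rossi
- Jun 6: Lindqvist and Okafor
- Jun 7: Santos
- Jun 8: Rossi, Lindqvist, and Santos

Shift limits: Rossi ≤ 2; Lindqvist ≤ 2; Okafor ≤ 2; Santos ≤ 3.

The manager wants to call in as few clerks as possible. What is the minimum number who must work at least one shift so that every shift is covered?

3

5 slots to fill and no one can take more than 3, so at least ⌈5/3⌉ = 2 clerks are needed.
Shifts {Jun 5, Jun 6, Jun 7} need 3 slots, but among the clerks available for them (Rossi, Lindqvist, Okafor, and Santos) any 2 together supply at most 2. So 2 clerks are not enough.
Rossi, Lindqvist, and Santos alone can cover everything: Jun 4→Lindqvist, Jun 5→Rossi, Jun 6→Lindqvist, Jun 7→Santos, Jun 8→Rossi.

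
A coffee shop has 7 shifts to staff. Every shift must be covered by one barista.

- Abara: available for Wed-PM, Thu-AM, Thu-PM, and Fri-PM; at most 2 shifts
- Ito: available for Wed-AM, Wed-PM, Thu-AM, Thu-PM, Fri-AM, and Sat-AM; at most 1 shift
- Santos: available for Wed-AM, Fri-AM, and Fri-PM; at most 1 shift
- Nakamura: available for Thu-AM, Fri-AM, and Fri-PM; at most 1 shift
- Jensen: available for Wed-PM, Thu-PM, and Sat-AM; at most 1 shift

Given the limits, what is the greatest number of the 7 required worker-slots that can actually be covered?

Total capacity across all baristas is 2+1+1+1+1 = 6, and 7 slots are needed, so at most 6 can be filled.
An assignment achieving 6: Wed-AM→Ito, Wed-PM→Abara, Thu-AM→Abara, Fri-AM→Santos, Fri-PM→Nakamura, Sat-AM→Jensen.
Loads: Abara 2/2, Ito 1/1, Santos 1/1, Nakamura 1/1, Jensen 1/1.

6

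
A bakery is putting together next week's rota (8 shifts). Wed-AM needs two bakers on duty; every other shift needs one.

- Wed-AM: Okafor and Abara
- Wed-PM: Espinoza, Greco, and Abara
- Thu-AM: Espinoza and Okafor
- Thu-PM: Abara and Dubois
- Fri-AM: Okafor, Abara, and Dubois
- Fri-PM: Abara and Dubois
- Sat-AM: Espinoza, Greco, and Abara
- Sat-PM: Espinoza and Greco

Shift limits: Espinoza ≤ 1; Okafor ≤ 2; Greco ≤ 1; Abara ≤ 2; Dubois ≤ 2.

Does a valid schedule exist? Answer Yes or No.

No

Total capacity is 1+2+1+2+2 = 8 but 9 worker-slots are needed — infeasible.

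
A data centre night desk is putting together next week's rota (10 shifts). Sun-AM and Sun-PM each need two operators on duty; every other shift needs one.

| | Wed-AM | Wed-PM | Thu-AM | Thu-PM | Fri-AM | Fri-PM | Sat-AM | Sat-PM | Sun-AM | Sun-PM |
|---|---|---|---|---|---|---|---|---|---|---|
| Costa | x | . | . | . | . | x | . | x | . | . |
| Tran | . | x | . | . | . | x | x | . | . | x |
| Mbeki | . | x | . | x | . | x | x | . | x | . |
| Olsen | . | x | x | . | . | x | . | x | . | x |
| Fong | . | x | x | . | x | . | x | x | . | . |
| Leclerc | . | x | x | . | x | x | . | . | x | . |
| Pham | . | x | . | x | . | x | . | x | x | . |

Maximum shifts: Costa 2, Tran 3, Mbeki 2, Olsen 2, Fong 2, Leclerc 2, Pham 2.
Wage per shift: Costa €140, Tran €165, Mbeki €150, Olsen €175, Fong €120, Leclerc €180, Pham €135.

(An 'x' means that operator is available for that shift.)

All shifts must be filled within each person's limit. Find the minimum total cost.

€1760

Wed-AM can only be covered by Costa, so that assignment is forced.
Sun-PM can only be covered by Tran and Olsen, so that assignment is forced.
Picking the cheapest available operator for each shift independently would cost €1635, but that ignores the shift limits.
An optimal schedule: Wed-AM→Costa, Wed-PM→Tran, Thu-AM→Fong, Thu-PM→Pham, Fri-AM→Fong, Fri-PM→Tran, Sat-AM→Mbeki, Sat-PM→Costa, Sun-AM→Pham+Mbeki, Sun-PM→Tran+Olsen.
Total: 140 + 165 + 120 + 135 + 120 + 165 + 150 + 140 + 135 + 150 + 165 + 175 = €1760.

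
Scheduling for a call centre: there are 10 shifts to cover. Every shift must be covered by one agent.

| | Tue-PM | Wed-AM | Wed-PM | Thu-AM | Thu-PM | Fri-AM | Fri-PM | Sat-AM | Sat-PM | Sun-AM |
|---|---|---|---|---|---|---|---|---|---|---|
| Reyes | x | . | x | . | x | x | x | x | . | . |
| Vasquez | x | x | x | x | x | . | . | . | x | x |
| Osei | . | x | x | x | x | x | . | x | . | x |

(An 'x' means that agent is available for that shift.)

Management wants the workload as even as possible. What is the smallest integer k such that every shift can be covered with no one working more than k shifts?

4

With 3 agents and 10 worker-slots to fill, someone must work at least ⌈10/3⌉ = 4 shifts, so k ≥ 4.
k = 4 works: Tue-PM→Reyes, Wed-AM→Vasquez, Wed-PM→Osei, Thu-AM→Vasquez, Thu-PM→Osei, Fri-AM→Reyes, Fri-PM→Reyes, Sat-AM→Reyes, Sat-PM→Vasquez, Sun-AM→Vasquez.
Loads: Reyes 4, Vasquez 4, Osei 2 — all ≤ 4.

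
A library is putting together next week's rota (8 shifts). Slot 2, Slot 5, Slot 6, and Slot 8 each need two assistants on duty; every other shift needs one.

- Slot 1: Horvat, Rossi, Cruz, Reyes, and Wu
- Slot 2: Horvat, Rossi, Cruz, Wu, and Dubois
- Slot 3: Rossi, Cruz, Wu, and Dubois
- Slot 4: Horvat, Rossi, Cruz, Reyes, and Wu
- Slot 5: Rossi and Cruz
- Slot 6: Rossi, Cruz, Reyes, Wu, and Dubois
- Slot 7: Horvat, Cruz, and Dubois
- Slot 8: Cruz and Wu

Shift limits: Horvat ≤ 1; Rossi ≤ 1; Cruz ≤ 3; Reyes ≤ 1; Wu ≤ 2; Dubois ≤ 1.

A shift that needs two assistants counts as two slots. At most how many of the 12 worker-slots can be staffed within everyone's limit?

9

Total capacity across all assistants is 1+1+3+1+2+1 = 9, and 12 slots are needed, so at most 9 can be filled.
An assignment achieving 9: Slot 1→Reyes, Slot 2→Wu+Dubois, Slot 3→Cruz, Slot 5→Rossi+Cruz, Slot 7→Horvat, Slot 8→Cruz+Wu.
Loads: Horvat 1/1, Rossi 1/1, Cruz 3/3, Reyes 1/1, Wu 2/2, Dubois 1/1.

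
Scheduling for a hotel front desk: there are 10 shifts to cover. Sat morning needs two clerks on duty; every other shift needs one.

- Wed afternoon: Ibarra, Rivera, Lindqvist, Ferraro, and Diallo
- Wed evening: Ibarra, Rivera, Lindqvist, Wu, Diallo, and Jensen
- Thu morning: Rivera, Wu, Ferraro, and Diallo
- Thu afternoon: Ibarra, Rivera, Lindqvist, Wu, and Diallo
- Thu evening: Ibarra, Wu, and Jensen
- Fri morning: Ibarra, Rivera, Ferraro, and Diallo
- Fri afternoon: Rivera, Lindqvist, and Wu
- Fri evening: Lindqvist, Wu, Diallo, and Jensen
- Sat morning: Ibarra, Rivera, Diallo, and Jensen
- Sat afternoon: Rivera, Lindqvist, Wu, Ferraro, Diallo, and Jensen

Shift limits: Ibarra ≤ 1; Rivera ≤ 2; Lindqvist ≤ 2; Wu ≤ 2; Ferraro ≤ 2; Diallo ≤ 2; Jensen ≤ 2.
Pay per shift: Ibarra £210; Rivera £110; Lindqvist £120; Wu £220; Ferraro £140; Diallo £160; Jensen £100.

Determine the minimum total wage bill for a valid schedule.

£1470

Picking the cheapest available clerk for each shift independently would cost £1160, but that ignores the shift limits.
An optimal schedule: Wed afternoon→Lindqvist, Wed evening→Diallo, Thu morning→Rivera, Thu afternoon→Lindqvist, Thu evening→Jensen, Fri morning→Ferraro, Fri afternoon→Rivera, Fri evening→Jensen, Sat morning→Diallo+Ibarra, Sat afternoon→Ferraro.
Total: 120 + 160 + 110 + 120 + 100 + 140 + 110 + 100 + 160 + 210 + 140 = £1470.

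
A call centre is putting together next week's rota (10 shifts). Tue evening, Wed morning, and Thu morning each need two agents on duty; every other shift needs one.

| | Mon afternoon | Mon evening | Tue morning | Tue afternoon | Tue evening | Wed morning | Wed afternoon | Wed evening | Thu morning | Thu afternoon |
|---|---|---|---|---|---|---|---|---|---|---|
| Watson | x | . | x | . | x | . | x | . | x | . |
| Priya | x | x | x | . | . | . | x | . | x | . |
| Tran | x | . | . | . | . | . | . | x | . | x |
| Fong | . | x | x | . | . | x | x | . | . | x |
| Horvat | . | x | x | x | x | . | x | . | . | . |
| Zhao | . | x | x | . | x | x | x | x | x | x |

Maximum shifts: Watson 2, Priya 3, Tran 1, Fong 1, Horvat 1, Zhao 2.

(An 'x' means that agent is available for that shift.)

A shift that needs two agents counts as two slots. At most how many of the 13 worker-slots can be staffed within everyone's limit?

10

Total capacity across all agents is 2+3+1+1+1+2 = 10, and 13 slots are needed, so at most 10 can be filled.
An assignment achieving 10: Mon afternoon→Watson, Mon evening→Priya, Tue morning→Priya, Tue afternoon→Horvat, Tue evening→Watson+Zhao, Wed morning→Fong+Zhao, Wed evening→Tran, Thu morning→Priya.
Loads: Watson 2/2, Priya 3/3, Tran 1/1, Fong 1/1, Horvat 1/1, Zhao 2/2.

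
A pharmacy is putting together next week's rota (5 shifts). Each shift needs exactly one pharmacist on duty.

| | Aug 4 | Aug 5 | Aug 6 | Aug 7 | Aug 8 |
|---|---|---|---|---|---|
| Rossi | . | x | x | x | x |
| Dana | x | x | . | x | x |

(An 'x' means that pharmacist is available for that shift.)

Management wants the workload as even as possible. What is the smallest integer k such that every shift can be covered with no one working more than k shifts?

With 2 pharmacists and 5 worker-slots to fill, someone must work at least ⌈5/2⌉ = 3 shifts, so k ≥ 3.
k = 3 works: Aug 4→Dana, Aug 5→Rossi, Aug 6→Rossi, Aug 7→Rossi, Aug 8→Dana.
Loads: Rossi 3, Dana 2 — all ≤ 3.

3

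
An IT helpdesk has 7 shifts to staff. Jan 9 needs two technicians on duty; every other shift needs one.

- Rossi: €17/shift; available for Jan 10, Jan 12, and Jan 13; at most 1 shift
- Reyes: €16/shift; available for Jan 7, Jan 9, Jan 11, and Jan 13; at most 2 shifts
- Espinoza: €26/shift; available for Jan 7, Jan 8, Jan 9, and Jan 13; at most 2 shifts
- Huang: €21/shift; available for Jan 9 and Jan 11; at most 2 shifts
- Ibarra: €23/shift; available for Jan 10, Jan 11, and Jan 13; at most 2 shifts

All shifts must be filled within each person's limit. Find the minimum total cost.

€163

Jan 8 can only be covered by Espinoza, so that assignment is forced.
Jan 12 can only be covered by Rossi, so that assignment is forced.
Picking the cheapest available technician for each shift independently would cost €145, but that ignores the shift limits.
An optimal schedule: Jan 7→Reyes, Jan 8→Espinoza, Jan 9→Reyes+Huang, Jan 10→Ibarra, Jan 11→Huang, Jan 12→Rossi, Jan 13→Ibarra.
Total: 16 + 26 + 16 + 21 + 23 + 21 + 17 + 23 = €163.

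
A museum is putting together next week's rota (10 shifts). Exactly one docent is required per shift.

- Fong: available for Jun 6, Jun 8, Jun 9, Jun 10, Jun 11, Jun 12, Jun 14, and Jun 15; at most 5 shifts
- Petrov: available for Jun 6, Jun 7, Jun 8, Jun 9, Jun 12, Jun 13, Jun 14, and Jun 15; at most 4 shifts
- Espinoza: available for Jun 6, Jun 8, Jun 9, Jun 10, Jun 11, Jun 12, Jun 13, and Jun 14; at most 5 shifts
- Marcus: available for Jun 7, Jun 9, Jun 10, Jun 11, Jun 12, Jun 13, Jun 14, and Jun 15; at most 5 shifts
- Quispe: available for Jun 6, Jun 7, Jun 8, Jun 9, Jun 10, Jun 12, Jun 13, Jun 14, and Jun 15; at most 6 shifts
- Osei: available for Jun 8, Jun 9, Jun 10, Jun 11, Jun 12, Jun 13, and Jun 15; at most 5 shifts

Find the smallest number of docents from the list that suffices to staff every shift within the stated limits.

10 slots to fill and no one can take more than 6, so at least ⌈10/6⌉ = 2 docents are needed.
Fong and Marcus alone can cover everything: Jun 6→Fong, Jun 7→Marcus, Jun 8→Fong, Jun 9→Fong, Jun 10→Fong, Jun 11→Fong, Jun 12→Marcus, Jun 13→Marcus, Jun 14→Marcus, Jun 15→Marcus.

2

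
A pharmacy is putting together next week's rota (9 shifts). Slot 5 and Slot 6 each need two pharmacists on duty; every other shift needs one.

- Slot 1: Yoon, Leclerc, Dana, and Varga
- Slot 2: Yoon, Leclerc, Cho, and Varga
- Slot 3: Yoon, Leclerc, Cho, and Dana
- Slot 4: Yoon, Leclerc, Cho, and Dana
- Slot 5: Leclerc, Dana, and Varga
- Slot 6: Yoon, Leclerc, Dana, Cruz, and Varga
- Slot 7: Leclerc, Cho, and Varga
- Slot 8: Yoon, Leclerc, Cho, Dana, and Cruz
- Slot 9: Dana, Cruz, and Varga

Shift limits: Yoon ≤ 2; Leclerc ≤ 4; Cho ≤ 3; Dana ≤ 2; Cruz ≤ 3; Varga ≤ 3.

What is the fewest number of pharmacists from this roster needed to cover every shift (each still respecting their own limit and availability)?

4

11 slots to fill and no one can take more than 4, so at least ⌈11/4⌉ = 3 pharmacists are needed.
Any 3 pharmacists together have capacity at most 4+3+3 = 10 < 11 slots, so 3 can never suffice.
Yoon, Leclerc, Cho, and Dana alone can cover everything: Slot 1→Yoon, Slot 2→Leclerc, Slot 3→Cho, Slot 4→Cho, Slot 5→Leclerc+Dana, Slot 6→Yoon+Leclerc, Slot 7→Leclerc, Slot 8→Cho, Slot 9→Dana.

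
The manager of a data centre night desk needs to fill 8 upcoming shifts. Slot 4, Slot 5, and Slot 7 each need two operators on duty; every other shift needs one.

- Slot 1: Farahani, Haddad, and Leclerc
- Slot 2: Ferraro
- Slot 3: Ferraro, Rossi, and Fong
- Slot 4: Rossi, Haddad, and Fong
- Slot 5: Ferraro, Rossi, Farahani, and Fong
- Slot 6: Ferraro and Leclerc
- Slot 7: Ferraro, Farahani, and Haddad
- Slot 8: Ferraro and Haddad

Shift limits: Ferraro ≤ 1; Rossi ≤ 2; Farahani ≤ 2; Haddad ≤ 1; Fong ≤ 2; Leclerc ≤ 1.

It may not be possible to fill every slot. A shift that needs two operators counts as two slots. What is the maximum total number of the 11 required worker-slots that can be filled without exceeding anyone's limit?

9

Total capacity across all operators is 1+2+2+1+2+1 = 9, and 11 slots are needed, so at most 9 can be filled.
An assignment achieving 9: Slot 1→Farahani, Slot 2→Ferraro, Slot 3→Rossi, Slot 4→Rossi+Fong, Slot 5→Fong, Slot 6→Leclerc, Slot 7→Farahani, Slot 8→Haddad.
Loads: Ferraro 1/1, Rossi 2/2, Farahani 2/2, Haddad 1/1, Fong 2/2, Leclerc 1/1.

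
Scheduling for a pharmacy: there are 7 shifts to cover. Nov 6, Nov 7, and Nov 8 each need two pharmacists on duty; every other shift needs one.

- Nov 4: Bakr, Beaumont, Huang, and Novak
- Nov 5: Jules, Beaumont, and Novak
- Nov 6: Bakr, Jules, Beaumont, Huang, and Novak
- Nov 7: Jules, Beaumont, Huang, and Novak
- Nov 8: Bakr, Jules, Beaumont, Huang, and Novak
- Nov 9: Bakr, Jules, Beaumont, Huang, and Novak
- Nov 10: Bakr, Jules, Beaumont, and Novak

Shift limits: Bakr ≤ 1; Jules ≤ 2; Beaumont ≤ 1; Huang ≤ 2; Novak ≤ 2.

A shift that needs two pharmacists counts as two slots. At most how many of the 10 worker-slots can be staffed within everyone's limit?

Total capacity across all pharmacists is 1+2+1+2+2 = 8, and 10 slots are needed, so at most 8 can be filled.
An assignment achieving 8: Nov 4→Bakr, Nov 5→Jules, Nov 6→Huang+Novak, Nov 7→Jules+Beaumont, Nov 8→Huang, Nov 10→Novak.
Loads: Bakr 1/1, Jules 2/2, Beaumont 1/1, Huang 2/2, Novak 2/2.

8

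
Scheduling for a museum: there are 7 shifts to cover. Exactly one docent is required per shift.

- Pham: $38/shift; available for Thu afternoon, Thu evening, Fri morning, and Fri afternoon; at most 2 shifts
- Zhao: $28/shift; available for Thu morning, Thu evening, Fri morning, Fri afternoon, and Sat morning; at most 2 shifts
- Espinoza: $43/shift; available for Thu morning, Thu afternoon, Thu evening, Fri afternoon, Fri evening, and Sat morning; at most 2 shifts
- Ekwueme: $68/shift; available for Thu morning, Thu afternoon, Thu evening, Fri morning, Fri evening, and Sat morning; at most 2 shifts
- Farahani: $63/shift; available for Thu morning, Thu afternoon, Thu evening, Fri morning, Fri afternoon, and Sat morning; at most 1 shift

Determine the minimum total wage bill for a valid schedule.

$281

Picking the cheapest available docent for each shift independently would cost $221, but that ignores the shift limits.
An optimal schedule: Thu morning→Zhao, Thu afternoon→Pham, Thu evening→Farahani, Fri morning→Zhao, Fri afternoon→Pham, Fri evening→Espinoza, Sat morning→Espinoza.
Total: 28 + 38 + 63 + 28 + 38 + 43 + 43 = $281.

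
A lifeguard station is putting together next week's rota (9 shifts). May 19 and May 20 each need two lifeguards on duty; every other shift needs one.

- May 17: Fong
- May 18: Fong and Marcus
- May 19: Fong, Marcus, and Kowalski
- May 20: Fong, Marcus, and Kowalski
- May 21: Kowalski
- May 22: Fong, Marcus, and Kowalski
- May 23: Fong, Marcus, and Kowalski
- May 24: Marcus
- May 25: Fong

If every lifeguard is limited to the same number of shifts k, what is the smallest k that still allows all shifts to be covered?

4

With 3 lifeguards and 11 worker-slots to fill, someone must work at least ⌈11/3⌉ = 4 shifts, so k ≥ 4.
k = 4 works: May 17→Fong, May 18→Fong, May 19→Fong+Marcus, May 20→Marcus+Kowalski, May 21→Kowalski, May 22→Marcus, May 23→Kowalski, May 24→Marcus, May 25→Fong.
Loads: Fong 4, Marcus 4, Kowalski 3 — all ≤ 4.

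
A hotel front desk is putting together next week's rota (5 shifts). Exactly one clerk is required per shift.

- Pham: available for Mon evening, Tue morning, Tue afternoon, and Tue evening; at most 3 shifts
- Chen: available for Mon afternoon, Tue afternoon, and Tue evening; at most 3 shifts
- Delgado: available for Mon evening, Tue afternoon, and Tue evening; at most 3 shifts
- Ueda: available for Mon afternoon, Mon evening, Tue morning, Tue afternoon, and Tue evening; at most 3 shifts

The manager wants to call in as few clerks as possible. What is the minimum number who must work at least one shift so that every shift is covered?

2

5 slots to fill and no one can take more than 3, so at least ⌈5/3⌉ = 2 clerks are needed.
Pham and Chen alone can cover everything: Mon afternoon→Chen, Mon evening→Pham, Tue morning→Pham, Tue afternoon→Pham, Tue evening→Chen.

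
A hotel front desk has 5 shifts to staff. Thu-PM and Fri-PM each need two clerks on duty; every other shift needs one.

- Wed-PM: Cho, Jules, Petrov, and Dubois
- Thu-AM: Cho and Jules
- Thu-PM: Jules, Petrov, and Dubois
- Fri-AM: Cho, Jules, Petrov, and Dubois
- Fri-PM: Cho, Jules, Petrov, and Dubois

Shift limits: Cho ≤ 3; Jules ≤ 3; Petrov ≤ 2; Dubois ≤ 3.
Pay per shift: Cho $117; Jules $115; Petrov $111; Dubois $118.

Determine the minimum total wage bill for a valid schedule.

Picking the cheapest available clerk for each shift independently would cost $789, but that ignores the shift limits.
An optimal schedule: Wed-PM→Petrov, Thu-AM→Jules, Thu-PM→Petrov+Jules, Fri-AM→Cho, Fri-PM→Jules+Cho.
Total: 111 + 115 + 111 + 115 + 117 + 115 + 117 = $801.

$801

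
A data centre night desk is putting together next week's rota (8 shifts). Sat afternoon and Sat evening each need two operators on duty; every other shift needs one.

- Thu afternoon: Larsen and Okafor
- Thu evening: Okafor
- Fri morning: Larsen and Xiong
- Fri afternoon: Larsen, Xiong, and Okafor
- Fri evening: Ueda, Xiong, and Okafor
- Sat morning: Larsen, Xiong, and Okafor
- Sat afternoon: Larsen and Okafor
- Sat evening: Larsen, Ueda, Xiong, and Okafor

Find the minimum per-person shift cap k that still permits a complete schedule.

With 4 operators and 10 worker-slots to fill, someone must work at least ⌈10/4⌉ = 3 shifts, so k ≥ 3.
k = 3 works: Thu afternoon→Larsen, Thu evening→Okafor, Fri morning→Larsen, Fri afternoon→Xiong, Fri evening→Ueda, Sat morning→Xiong, Sat afternoon→Larsen+Okafor, Sat evening→Ueda+Xiong.
Loads: Larsen 3, Ueda 2, Xiong 3, Okafor 2 — all ≤ 3.

3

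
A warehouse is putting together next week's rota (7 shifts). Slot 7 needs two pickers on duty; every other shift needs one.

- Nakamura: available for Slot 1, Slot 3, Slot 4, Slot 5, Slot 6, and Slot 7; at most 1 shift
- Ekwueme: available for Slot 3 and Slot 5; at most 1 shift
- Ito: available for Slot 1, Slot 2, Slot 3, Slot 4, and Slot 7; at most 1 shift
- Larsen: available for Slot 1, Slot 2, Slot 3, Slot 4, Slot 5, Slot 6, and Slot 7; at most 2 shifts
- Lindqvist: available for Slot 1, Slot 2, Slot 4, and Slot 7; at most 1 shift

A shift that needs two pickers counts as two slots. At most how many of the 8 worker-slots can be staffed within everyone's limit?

6

Total capacity across all pickers is 1+1+1+2+1 = 6, and 8 slots are needed, so at most 6 can be filled.
An assignment achieving 6: Slot 1→Larsen, Slot 2→Ito, Slot 3→Larsen, Slot 4→Lindqvist, Slot 5→Ekwueme, Slot 6→Nakamura.
Loads: Nakamura 1/1, Ekwueme 1/1, Ito 1/1, Larsen 2/2, Lindqvist 1/1.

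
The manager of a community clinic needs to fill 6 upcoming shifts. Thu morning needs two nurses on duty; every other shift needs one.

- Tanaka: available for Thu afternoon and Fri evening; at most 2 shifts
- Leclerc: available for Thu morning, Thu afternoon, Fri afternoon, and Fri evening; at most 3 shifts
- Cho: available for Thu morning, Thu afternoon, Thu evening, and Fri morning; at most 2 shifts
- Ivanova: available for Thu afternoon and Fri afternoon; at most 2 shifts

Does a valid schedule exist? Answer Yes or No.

No

Total capacity is 9 and 7 slots are needed, so capacity alone doesn't rule it out.
Shifts {Thu morning, Thu evening, Fri morning} need 4 worker-slots in total, but the nurses available for any of those shifts (Leclerc and Cho) can supply at most 3 among them. So no valid schedule exists.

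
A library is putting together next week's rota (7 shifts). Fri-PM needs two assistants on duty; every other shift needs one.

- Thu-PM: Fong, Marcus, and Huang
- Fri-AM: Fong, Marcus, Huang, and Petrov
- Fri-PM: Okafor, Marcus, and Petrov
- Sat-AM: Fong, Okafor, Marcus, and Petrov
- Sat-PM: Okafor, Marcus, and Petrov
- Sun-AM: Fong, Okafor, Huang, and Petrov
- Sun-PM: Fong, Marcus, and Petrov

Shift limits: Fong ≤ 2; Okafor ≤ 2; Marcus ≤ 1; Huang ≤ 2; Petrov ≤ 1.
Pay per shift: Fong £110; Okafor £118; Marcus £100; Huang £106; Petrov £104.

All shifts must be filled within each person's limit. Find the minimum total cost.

Picking the cheapest available assistant for each shift independently would cost £808, but that ignores the shift limits.
An optimal schedule: Thu-PM→Fong, Fri-AM→Huang, Fri-PM→Okafor+Marcus, Sat-AM→Petrov, Sat-PM→Okafor, Sun-AM→Huang, Sun-PM→Fong.
Total: 110 + 106 + 118 + 100 + 104 + 118 + 106 + 110 = £872.

£872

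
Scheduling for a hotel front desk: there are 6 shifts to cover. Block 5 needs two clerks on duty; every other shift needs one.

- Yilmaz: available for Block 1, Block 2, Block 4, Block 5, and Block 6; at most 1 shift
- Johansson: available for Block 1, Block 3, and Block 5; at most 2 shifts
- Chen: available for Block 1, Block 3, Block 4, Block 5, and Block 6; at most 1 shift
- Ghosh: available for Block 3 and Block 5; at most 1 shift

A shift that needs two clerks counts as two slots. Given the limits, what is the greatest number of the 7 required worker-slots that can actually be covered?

Total capacity across all clerks is 1+2+1+1 = 5, and 7 slots are needed, so at most 5 can be filled.
An assignment achieving 5: Block 1→Johansson, Block 2→Yilmaz, Block 3→Johansson, Block 4→Chen, Block 5→Ghosh.
Loads: Yilmaz 1/1, Johansson 2/2, Chen 1/1, Ghosh 1/1.

5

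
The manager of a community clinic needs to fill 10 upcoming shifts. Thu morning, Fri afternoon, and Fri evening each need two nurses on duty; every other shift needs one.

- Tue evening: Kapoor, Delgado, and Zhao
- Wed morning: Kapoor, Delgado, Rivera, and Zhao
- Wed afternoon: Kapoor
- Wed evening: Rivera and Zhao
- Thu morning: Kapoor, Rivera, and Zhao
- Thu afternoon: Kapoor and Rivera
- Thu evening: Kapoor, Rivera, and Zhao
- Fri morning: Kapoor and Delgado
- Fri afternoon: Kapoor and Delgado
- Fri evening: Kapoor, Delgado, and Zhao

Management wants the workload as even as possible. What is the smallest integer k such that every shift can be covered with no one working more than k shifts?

4

With 4 nurses and 13 worker-slots to fill, someone must work at least ⌈13/4⌉ = 4 shifts, so k ≥ 4.
k = 4 works: Tue evening→Delgado, Wed morning→Delgado, Wed afternoon→Kapoor, Wed evening→Rivera, Thu morning→Rivera+Zhao, Thu afternoon→Kapoor, Thu evening→Rivera, Fri morning→Kapoor, Fri afternoon→Kapoor+Delgado, Fri evening→Delgado+Zhao.
Loads: Kapoor 4, Delgado 4, Rivera 3, Zhao 2 — all ≤ 4.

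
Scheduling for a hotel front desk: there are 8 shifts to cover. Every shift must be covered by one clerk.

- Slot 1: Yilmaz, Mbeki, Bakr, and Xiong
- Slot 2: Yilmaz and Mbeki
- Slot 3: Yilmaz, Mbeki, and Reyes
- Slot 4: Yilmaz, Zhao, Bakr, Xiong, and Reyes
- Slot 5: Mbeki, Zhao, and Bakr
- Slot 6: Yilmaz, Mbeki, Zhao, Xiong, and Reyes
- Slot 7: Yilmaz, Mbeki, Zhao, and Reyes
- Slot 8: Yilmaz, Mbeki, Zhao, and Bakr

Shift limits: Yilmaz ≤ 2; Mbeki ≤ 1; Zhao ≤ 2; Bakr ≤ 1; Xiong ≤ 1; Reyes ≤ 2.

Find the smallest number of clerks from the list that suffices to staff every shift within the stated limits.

8 slots to fill and no one can take more than 2, so at least ⌈8/2⌉ = 4 clerks are needed.
Any 4 clerks together have capacity at most 2+2+2+1 = 7 < 8 slots, so 4 can never suffice.
Yilmaz, Mbeki, Zhao, Bakr, and Reyes alone can cover everything: Slot 1→Yilmaz, Slot 2→Yilmaz, Slot 3→Mbeki, Slot 4→Zhao, Slot 5→Zhao, Slot 6→Reyes, Slot 7→Reyes, Slot 8→Bakr.

5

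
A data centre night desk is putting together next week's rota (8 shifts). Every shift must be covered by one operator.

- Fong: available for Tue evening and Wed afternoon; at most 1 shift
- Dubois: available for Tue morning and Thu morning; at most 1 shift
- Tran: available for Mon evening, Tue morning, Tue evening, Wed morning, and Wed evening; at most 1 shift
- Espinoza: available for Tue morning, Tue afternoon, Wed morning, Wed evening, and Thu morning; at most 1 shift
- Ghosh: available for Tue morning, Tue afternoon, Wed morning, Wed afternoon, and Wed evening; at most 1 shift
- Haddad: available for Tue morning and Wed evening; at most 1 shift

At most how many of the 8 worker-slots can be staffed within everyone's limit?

6

Total capacity across all operators is 1+1+1+1+1+1 = 6, and 8 slots are needed, so at most 6 can be filled.
An assignment achieving 6: Mon evening→Tran, Tue afternoon→Espinoza, Tue evening→Fong, Wed afternoon→Ghosh, Wed evening→Haddad, Thu morning→Dubois.
Loads: Fong 1/1, Dubois 1/1, Tran 1/1, Espinoza 1/1, Ghosh 1/1, Haddad 1/1.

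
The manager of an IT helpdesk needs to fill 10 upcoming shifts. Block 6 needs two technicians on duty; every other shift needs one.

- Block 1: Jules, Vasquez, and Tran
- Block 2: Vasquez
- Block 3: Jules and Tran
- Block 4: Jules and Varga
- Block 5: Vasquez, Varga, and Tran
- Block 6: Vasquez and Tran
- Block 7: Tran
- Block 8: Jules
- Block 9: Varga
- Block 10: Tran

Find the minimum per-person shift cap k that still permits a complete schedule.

With 4 technicians and 11 worker-slots to fill, someone must work at least ⌈11/4⌉ = 3 shifts, so k ≥ 3.
k = 3 works: Block 1→Vasquez, Block 2→Vasquez, Block 3→Jules, Block 4→Jules, Block 5→Varga, Block 6→Vasquez+Tran, Block 7→Tran, Block 8→Jules, Block 9→Varga, Block 10→Tran.
Loads: Jules 3, Vasquez 3, Varga 2, Tran 3 — all ≤ 3.

3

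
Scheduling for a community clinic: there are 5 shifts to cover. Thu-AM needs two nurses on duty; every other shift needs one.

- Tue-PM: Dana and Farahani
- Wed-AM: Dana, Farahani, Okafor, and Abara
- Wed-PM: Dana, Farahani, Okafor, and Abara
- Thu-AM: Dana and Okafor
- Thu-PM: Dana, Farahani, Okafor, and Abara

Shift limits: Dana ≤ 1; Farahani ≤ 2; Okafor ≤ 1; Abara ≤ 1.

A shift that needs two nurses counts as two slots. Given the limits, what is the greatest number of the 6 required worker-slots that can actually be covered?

5

Total capacity across all nurses is 1+2+1+1 = 5, and 6 slots are needed, so at most 5 can be filled.
An assignment achieving 5: Tue-PM→Dana, Wed-AM→Farahani, Wed-PM→Farahani, Thu-AM→Okafor, Thu-PM→Abara.
Loads: Dana 1/1, Farahani 2/2, Okafor 1/1, Abara 1/1.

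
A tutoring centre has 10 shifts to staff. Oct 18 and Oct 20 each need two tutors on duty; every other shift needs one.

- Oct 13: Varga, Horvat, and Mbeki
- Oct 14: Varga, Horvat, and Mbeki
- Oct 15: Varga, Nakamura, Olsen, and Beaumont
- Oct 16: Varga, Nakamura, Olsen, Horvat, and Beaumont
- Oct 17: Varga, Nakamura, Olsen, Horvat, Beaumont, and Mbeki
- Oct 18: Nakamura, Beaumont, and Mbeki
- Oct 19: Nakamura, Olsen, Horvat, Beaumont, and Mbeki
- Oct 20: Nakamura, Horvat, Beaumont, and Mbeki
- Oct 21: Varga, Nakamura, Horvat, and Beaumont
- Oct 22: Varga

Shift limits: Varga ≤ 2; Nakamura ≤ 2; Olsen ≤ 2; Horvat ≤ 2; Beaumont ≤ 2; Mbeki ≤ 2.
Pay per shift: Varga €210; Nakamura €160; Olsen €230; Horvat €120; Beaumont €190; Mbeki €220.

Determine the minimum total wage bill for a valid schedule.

Oct 22 can only be covered by Varga, so that assignment is forced.
Picking the cheapest available tutor for each shift independently would cost €1720, but that ignores the shift limits.
An optimal schedule: Oct 13→Varga, Oct 14→Horvat, Oct 15→Nakamura, Oct 16→Olsen, Oct 17→Mbeki, Oct 18→Nakamura+Beaumont, Oct 19→Olsen, Oct 20→Beaumont+Mbeki, Oct 21→Horvat, Oct 22→Varga.
Total: 210 + 120 + 160 + 230 + 220 + 160 + 190 + 230 + 190 + 220 + 120 + 210 = €2260.

€2260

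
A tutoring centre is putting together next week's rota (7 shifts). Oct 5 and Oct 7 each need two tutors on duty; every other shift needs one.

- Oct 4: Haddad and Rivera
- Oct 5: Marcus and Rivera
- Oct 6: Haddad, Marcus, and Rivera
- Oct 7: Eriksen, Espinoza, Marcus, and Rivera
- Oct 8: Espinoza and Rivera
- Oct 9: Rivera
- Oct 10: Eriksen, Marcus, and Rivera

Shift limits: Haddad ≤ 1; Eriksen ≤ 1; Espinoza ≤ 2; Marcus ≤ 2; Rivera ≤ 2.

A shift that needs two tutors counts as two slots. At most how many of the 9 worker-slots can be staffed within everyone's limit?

8

Total capacity across all tutors is 1+1+2+2+2 = 8, and 9 slots are needed, so at most 8 can be filled.
An assignment achieving 8: Oct 4→Haddad, Oct 5→Marcus+Rivera, Oct 6→Marcus, Oct 7→Espinoza, Oct 8→Espinoza, Oct 9→Rivera, Oct 10→Eriksen.
Loads: Haddad 1/1, Eriksen 1/1, Espinoza 2/2, Marcus 2/2, Rivera 2/2.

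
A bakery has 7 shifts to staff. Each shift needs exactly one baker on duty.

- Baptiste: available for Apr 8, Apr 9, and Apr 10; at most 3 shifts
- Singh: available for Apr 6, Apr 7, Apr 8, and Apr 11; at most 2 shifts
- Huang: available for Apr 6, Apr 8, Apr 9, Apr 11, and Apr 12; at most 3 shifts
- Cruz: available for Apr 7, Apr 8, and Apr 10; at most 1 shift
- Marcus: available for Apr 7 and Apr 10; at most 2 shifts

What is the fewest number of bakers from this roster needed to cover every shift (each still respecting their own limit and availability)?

3

7 slots to fill and no one can take more than 3, so at least ⌈7/3⌉ = 3 bakers are needed.
Baptiste, Singh, and Huang alone can cover everything: Apr 6→Singh, Apr 7→Singh, Apr 8→Baptiste, Apr 9→Baptiste, Apr 10→Baptiste, Apr 11→Huang, Apr 12→Huang.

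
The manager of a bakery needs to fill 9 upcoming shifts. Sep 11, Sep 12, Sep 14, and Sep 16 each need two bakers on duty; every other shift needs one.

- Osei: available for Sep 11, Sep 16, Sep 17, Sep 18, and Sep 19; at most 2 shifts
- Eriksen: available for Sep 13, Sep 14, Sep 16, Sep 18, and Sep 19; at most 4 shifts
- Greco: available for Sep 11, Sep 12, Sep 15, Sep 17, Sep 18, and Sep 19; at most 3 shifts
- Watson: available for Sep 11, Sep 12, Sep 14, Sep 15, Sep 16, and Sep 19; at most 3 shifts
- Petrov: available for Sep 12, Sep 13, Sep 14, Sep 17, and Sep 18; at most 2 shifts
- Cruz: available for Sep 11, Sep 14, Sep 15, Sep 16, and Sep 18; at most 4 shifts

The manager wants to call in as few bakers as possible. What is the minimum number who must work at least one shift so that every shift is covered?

4

13 slots to fill and no one can take more than 4, so at least ⌈13/4⌉ = 4 bakers are needed.
Eriksen, Greco, Watson, and Cruz alone can cover everything: Sep 11→Greco+Watson, Sep 12→Greco+Watson, Sep 13→Eriksen, Sep 14→Eriksen+Watson, Sep 15→Cruz, Sep 16→Eriksen+Cruz, Sep 17→Greco, Sep 18→Cruz, Sep 19→Eriksen.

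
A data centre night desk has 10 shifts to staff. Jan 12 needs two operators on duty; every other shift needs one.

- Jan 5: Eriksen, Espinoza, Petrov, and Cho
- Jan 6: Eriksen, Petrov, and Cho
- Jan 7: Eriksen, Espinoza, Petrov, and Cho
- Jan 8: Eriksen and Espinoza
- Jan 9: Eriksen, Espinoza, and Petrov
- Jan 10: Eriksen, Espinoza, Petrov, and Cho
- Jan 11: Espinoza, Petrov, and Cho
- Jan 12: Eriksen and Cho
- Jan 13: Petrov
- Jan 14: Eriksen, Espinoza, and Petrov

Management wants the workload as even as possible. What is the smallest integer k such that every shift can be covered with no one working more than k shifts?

3

With 4 operators and 11 worker-slots to fill, someone must work at least ⌈11/4⌉ = 3 shifts, so k ≥ 3.
k = 3 works: Jan 5→Petrov, Jan 6→Eriksen, Jan 7→Petrov, Jan 8→Eriksen, Jan 9→Espinoza, Jan 10→Cho, Jan 11→Espinoza, Jan 12→Eriksen+Cho, Jan 13→Petrov, Jan 14→Espinoza.
Loads: Eriksen 3, Espinoza 3, Petrov 3, Cho 2 — all ≤ 3.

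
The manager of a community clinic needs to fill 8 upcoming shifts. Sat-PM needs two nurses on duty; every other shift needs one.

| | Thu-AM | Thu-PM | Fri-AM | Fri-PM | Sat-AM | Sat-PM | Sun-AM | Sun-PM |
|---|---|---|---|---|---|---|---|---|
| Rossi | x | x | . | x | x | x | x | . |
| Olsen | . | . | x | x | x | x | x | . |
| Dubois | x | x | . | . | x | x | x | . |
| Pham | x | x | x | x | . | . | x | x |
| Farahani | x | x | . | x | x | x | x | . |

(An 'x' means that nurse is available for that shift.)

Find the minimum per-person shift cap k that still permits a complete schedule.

With 5 nurses and 9 worker-slots to fill, someone must work at least ⌈9/5⌉ = 2 shifts, so k ≥ 2.
k = 2 works: Thu-AM→Rossi, Thu-PM→Rossi, Fri-AM→Olsen, Fri-PM→Olsen, Sat-AM→Dubois, Sat-PM→Dubois+Farahani, Sun-AM→Pham, Sun-PM→Pham.
Loads: Rossi 2, Olsen 2, Dubois 2, Pham 2, Farahani 1 — all ≤ 2.

2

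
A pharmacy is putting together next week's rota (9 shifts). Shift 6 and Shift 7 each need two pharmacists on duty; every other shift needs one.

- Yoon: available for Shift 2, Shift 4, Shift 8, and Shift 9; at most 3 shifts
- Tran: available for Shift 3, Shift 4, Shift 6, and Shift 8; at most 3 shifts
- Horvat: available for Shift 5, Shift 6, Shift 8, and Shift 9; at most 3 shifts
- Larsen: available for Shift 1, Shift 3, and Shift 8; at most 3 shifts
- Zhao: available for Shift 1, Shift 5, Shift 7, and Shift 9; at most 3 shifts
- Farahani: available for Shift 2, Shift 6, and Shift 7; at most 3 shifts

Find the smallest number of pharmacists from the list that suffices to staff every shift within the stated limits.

4

11 slots to fill and no one can take more than 3, so at least ⌈11/3⌉ = 4 pharmacists are needed.
Yoon, Tran, Zhao, and Farahani alone can cover everything: Shift 1→Zhao, Shift 2→Yoon, Shift 3→Tran, Shift 4→Yoon, Shift 5→Zhao, Shift 6→Tran+Farahani, Shift 7→Zhao+Farahani, Shift 8→Tran, Shift 9→Yoon.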